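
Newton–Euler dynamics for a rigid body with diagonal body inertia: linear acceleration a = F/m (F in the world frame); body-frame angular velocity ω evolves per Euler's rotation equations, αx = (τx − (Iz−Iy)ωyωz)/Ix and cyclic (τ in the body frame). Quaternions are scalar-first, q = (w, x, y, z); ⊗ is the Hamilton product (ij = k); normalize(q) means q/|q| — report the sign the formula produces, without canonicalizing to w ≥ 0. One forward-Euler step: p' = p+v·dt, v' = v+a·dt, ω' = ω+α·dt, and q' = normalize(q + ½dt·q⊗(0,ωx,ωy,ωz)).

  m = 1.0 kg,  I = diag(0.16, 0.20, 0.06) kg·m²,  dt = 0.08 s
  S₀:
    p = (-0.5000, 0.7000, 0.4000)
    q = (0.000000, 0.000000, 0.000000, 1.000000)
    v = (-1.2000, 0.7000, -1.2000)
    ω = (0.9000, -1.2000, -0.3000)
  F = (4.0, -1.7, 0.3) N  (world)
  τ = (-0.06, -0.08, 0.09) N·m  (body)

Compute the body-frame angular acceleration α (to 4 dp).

α = (-0.0600, -0.2650, 2.2200)

ω×(Iω) gyroscopic = (-0.0504, -0.0270, -0.0432)
(τ − ω×Iω)/I = (-0.0600, -0.2650, 2.2200)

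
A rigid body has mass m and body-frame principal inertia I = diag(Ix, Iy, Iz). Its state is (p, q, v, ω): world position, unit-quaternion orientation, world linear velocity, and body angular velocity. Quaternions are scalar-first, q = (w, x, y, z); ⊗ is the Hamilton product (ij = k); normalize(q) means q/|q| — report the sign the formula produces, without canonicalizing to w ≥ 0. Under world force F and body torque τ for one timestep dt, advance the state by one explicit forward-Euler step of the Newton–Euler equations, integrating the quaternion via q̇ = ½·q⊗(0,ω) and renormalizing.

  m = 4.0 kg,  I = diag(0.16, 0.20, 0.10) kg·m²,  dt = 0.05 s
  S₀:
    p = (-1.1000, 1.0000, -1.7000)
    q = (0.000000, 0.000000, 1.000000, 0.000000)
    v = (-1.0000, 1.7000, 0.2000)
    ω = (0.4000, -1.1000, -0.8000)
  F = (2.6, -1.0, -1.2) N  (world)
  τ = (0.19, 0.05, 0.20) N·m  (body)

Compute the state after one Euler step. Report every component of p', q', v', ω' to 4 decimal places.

angular accel α = (1.7375, 0.3460, 2.1760)
ω' = ω + α·dt = (0.4869, -1.0827, -0.6912)
Hamilton product q⊗(0,ω) = (1.1000000, -0.8000000, 0.0000000, -0.4000000)
q' = normalize(q + ½dt·q⊗(0,ω)) = (0.0275, -0.0200, 0.9994, -0.0100)
a = F/m = (0.6500, -0.2500, -0.3000)
new position p' = (-1.1500, 1.0850, -1.6900)
v + (F/m)dt = (-0.9675, 1.6875, 0.1850)

p' = (-1.1500, 1.0850, -1.6900)
q' = (0.0275, -0.0200, 0.9994, -0.0100)
v' = (-0.9675, 1.6875, 0.1850)
ω' = (0.4869, -1.0827, -0.6912)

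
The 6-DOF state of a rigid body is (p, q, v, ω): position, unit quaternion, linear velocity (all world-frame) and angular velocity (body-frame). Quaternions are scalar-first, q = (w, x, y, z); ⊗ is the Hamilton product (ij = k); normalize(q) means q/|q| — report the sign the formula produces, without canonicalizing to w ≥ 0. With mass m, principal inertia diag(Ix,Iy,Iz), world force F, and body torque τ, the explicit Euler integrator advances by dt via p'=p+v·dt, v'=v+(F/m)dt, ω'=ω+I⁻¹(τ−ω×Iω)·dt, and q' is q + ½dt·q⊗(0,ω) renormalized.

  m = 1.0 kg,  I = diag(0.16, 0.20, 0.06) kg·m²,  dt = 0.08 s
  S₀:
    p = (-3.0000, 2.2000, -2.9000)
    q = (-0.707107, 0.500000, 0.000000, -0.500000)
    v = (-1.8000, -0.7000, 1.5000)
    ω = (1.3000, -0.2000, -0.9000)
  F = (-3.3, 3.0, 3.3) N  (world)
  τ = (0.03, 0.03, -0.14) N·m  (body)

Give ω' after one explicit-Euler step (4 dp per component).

ω' = (1.3276, -0.1412, -1.0728)

α = I⁻¹(τ − ω×Iω) = (0.3450, 0.7350, -2.1600)
ω' = ω + α·dt = (1.3276, -0.1412, -1.0728)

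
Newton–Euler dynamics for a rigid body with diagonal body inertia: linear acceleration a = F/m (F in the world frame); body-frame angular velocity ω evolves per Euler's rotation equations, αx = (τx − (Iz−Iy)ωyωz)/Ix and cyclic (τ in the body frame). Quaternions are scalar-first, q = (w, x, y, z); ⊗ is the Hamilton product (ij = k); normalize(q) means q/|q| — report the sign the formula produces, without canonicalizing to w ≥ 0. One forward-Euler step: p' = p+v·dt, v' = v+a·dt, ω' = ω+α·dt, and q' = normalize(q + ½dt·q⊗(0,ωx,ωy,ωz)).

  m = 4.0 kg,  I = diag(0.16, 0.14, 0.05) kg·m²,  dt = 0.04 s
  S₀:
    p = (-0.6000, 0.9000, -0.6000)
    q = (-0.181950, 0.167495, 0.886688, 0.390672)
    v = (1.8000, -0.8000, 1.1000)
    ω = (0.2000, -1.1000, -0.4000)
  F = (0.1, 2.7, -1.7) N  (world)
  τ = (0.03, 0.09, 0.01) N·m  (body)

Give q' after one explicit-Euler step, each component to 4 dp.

q' = (-0.1599, 0.1682, 0.8933, 0.3848)

2q̇ = q⊗(0,ω) = (1.0981266, 0.0386740, 0.3452774, -0.2888021)
q + ½dt·q⊗(0,ω), renormalized = (-0.1599, 0.1682, 0.8933, 0.3848)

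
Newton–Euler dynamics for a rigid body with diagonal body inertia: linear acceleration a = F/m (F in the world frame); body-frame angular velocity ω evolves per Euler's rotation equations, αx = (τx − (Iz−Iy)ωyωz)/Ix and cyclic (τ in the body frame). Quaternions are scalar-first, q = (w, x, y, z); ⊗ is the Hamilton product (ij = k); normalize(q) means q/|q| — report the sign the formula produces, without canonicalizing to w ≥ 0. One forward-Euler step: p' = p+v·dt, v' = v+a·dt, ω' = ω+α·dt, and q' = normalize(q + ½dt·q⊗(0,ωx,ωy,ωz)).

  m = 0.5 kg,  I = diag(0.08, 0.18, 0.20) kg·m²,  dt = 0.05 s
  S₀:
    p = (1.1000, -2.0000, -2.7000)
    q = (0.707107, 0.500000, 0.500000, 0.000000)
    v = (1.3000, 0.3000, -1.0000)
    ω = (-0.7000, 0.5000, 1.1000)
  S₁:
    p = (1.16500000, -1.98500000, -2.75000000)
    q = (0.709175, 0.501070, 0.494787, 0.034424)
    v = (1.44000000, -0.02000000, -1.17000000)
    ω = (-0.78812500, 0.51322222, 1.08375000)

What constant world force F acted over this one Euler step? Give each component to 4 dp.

velocity change Δv = (0.14000000, -0.32000000, -0.17000000)
applied force F = (1.4000, -3.2000, -1.7000)

F = (1.4000, -3.2000, -1.7000)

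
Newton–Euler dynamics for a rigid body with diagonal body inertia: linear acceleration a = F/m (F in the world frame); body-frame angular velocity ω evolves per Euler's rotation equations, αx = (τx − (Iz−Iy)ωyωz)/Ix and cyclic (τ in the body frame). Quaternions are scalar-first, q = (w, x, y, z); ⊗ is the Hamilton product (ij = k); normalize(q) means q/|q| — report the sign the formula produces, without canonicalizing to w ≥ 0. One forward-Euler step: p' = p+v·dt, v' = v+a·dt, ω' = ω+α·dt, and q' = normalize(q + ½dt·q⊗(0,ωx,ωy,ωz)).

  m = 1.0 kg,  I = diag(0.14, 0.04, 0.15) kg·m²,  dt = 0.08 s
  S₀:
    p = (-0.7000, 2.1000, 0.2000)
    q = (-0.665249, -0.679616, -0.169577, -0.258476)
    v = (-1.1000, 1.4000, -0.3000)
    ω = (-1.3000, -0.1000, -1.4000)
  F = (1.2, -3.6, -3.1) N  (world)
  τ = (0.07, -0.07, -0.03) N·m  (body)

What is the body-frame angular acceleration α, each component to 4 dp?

gyro term ω×Iω = (0.0154, -0.0182, -0.0130)
(τ − ω×Iω)/I = (0.3900, -1.2950, -0.1133)

α = (0.3900, -1.2950, -0.1133)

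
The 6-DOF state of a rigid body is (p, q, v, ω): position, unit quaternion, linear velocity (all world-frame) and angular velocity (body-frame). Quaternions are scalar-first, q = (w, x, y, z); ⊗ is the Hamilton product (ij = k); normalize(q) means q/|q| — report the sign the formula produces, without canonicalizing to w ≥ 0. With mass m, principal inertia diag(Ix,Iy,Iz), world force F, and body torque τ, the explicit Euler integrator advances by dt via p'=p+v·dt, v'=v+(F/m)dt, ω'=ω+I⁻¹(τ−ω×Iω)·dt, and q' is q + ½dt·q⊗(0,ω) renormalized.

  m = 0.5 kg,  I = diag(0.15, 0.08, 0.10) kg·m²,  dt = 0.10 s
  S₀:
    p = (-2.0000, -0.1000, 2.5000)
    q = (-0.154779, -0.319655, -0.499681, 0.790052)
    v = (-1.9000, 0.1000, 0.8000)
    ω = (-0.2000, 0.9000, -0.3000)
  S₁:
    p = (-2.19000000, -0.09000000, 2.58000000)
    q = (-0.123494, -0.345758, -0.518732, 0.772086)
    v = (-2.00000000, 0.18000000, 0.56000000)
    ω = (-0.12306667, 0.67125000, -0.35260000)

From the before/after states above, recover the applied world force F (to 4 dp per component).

F = (-0.5000, 0.4000, -1.2000)

velocity change Δv = (-0.10000000, 0.08000000, -0.24000000)
applied force F = (-0.5000, 0.4000, -1.2000)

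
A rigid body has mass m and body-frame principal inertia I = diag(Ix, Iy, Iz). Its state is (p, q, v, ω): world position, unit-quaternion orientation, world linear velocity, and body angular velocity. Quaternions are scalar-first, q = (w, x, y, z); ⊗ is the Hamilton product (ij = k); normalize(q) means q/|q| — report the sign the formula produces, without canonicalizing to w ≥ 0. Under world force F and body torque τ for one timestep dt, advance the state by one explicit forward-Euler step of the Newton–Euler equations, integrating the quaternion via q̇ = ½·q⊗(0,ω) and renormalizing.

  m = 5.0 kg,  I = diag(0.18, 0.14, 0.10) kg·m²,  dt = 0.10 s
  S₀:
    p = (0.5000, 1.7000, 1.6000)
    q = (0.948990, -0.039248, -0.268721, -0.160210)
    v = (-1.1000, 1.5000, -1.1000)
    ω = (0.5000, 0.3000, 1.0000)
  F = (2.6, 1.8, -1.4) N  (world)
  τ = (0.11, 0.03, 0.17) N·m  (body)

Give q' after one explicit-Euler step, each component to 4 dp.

q' = (0.9604, -0.0265, -0.2561, -0.1065)

Hamilton product q⊗(0,ω) = (0.2604503, 0.2538370, 0.2438400, 1.0715761)
q' = normalize(q + ½dt·q⊗(0,ω)) = (0.9604, -0.0265, -0.2561, -0.1065)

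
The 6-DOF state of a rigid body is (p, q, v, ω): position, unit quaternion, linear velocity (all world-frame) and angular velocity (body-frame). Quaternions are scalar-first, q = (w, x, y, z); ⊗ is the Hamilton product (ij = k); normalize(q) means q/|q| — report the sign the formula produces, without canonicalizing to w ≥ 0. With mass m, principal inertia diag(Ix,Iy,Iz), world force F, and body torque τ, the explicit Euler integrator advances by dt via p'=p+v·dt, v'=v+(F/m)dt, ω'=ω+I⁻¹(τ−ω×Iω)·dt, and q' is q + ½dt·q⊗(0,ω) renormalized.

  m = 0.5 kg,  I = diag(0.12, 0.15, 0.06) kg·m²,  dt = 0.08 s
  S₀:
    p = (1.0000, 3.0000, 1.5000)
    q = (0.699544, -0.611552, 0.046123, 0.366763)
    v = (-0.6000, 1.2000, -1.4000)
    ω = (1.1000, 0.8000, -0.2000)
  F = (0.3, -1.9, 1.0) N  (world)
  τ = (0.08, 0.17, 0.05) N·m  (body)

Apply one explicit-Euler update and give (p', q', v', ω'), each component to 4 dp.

new position p' = (0.9520, 3.0960, 1.3880)
new velocity v' = (-0.5520, 0.8960, -1.2400)
α = I⁻¹(τ − ω×Iω) = (0.5467, 1.2213, 0.3933)
ω + α·dt = (1.1437, 0.8977, -0.1685)
Hamilton product q⊗(0,ω) = (0.7091614, 0.4668634, 0.8407641, -0.6798857)
updated quaternion q' = (0.7268, -0.5920, 0.0796, 0.3391)

p' = (0.9520, 3.0960, 1.3880)
q' = (0.7268, -0.5920, 0.0796, 0.3391)
v' = (-0.5520, 0.8960, -1.2400)
ω' = (1.1437, 0.8977, -0.1685)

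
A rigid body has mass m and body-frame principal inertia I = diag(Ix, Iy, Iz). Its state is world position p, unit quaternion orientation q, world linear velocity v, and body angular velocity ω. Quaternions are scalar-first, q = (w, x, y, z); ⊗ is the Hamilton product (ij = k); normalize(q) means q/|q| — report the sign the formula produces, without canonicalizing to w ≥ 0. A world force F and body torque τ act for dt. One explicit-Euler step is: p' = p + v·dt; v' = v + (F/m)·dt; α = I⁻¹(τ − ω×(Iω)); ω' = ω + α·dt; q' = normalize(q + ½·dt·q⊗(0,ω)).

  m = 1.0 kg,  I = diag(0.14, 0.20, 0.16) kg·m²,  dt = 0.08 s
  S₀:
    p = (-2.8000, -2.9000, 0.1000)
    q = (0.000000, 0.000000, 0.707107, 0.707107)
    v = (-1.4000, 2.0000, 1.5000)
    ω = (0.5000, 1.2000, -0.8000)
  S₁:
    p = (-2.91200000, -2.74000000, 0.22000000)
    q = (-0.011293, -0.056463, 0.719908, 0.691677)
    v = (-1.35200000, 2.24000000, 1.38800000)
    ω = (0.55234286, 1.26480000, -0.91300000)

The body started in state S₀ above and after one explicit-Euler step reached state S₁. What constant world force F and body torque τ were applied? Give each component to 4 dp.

F = (0.6000, 3.0000, -1.4000)
τ = (0.1300, 0.1700, -0.1900)

Δv = v₁−v₀ = (0.04800000, 0.24000000, -0.11200000)
applied force F = (0.6000, 3.0000, -1.4000)
ω₁ − ω₀ = (0.05234286, 0.06480000, -0.11300000)
precession coupling = (0.0384, 0.0080, 0.0360)
applied torque τ = (0.1300, 0.1700, -0.1900)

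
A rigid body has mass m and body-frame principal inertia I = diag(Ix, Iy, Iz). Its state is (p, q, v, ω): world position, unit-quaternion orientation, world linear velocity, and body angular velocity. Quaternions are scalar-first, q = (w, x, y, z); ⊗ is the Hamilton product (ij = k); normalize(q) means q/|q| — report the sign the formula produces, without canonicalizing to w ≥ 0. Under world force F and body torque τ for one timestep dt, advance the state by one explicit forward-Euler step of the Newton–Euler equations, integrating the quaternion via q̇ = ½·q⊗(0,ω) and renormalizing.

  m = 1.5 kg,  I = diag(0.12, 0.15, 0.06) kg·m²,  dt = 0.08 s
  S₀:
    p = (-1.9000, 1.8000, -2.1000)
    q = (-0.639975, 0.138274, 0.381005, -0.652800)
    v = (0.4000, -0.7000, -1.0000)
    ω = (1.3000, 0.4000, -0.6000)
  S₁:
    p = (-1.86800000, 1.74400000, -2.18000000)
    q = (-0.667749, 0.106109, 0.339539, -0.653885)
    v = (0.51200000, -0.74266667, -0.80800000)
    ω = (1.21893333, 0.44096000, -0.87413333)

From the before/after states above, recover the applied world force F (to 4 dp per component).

v₁ − v₀ = (0.11200000, -0.04266667, 0.19200000)
m·(v₁−v₀)/dt = (2.1000, -0.8000, 3.6000)

F = (2.1000, -0.8000, 3.6000)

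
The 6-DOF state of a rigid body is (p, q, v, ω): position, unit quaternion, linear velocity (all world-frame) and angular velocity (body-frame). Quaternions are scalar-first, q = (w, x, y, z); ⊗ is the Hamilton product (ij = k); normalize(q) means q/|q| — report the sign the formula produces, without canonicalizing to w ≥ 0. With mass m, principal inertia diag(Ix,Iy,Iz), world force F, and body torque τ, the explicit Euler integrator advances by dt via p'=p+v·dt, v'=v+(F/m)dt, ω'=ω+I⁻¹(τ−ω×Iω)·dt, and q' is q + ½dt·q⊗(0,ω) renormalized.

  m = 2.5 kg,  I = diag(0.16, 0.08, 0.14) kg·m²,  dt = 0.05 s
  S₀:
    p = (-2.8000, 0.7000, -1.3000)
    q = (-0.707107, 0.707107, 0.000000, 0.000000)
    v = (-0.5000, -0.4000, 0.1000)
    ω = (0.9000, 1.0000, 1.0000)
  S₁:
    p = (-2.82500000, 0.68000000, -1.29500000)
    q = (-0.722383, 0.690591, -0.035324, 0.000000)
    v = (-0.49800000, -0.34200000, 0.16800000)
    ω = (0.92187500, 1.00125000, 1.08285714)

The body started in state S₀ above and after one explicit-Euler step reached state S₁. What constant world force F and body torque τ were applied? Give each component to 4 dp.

ω₁ − ω₀ = (0.02187500, 0.00125000, 0.08285714)
ω₀×(Iω₀) = (0.0600, 0.0180, -0.0720)
applied torque τ = (0.1300, 0.0200, 0.1600)
v₁ − v₀ = (0.00200000, 0.05800000, 0.06800000)
applied force F = (0.1000, 2.9000, 3.4000)

F = (0.1000, 2.9000, 3.4000)
τ = (0.1300, 0.0200, 0.1600)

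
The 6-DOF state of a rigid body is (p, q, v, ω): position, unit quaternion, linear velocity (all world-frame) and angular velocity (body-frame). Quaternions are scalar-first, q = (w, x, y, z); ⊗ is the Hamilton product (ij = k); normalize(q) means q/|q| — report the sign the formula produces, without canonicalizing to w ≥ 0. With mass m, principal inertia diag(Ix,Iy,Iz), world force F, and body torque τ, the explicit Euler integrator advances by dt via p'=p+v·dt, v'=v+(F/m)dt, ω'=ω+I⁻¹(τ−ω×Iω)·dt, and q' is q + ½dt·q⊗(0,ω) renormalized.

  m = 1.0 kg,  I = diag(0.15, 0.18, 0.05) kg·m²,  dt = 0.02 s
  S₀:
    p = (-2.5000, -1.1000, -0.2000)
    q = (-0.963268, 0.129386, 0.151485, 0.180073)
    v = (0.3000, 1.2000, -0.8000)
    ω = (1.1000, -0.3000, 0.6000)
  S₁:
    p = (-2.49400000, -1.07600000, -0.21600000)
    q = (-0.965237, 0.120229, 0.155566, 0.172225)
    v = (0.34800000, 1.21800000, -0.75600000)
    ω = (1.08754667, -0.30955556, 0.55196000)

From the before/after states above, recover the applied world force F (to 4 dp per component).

F = (2.4000, 0.9000, 2.2000)

velocity change Δv = (0.04800000, 0.01800000, 0.04400000)
applied force F = (2.4000, 0.9000, 2.2000)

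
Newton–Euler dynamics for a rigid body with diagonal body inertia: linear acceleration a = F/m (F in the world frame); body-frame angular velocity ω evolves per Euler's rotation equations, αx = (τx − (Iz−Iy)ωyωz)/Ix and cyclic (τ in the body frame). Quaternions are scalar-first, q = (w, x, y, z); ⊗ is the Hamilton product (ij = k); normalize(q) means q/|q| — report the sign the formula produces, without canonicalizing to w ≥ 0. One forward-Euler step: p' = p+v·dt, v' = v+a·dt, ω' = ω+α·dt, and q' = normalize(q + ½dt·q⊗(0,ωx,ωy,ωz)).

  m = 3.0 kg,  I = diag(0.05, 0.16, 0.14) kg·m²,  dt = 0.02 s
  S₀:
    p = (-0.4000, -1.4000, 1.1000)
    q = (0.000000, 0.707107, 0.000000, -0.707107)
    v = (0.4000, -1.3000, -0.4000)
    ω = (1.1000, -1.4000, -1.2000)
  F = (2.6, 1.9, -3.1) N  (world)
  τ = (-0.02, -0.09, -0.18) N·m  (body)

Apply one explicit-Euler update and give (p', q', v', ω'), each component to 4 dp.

a = (0.8667, 0.6333, -1.0333)
p' = p + v·dt = (-0.3920, -1.4260, 1.0920)
v' = v + a·dt = (0.4173, -1.2873, -0.4207)
gyro term ω×Iω = (-0.0336, 0.1188, -0.1694)
α = I⁻¹(τ − ω×Iω) = (0.2720, -1.3050, -0.0757)
ω' = ω + α·dt = (1.1054, -1.4261, -1.2015)
2q̇ = q⊗(0,ω) = (-1.6263461, -0.9899498, 0.0707107, -0.9899498)
updated quaternion q' = (-0.0163, 0.6970, 0.0007, -0.7168)

p' = (-0.3920, -1.4260, 1.0920)
q' = (-0.0163, 0.6970, 0.0007, -0.7168)
v' = (0.4173, -1.2873, -0.4207)
ω' = (1.1054, -1.4261, -1.2015)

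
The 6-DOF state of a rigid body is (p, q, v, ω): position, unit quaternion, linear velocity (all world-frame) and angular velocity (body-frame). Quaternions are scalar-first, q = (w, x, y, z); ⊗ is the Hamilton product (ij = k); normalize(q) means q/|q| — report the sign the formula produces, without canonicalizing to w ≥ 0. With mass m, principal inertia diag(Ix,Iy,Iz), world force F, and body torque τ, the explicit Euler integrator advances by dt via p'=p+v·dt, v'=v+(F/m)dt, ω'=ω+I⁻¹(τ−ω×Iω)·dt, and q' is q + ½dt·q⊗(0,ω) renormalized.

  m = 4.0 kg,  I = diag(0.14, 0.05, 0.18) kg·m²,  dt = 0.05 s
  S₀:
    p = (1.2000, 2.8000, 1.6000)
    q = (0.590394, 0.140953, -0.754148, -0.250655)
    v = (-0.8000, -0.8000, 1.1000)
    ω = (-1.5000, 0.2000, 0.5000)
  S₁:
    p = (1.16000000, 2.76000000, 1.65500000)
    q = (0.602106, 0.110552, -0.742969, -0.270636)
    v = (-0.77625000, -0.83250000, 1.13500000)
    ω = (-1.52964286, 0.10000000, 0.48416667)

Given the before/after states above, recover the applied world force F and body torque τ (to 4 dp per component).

v₁ − v₀ = (0.02375000, -0.03250000, 0.03500000)
F = m·Δv/dt = (1.9000, -2.6000, 2.8000)
Δω = ω₁−ω₀ = (-0.02964286, -0.10000000, -0.01583333)
ω₀×(Iω₀) = (0.0130, 0.0300, 0.0270)
I·α + gyro = (-0.0700, -0.0700, -0.0300)

F = (1.9000, -2.6000, 2.8000)
τ = (-0.0700, -0.0700, -0.0300)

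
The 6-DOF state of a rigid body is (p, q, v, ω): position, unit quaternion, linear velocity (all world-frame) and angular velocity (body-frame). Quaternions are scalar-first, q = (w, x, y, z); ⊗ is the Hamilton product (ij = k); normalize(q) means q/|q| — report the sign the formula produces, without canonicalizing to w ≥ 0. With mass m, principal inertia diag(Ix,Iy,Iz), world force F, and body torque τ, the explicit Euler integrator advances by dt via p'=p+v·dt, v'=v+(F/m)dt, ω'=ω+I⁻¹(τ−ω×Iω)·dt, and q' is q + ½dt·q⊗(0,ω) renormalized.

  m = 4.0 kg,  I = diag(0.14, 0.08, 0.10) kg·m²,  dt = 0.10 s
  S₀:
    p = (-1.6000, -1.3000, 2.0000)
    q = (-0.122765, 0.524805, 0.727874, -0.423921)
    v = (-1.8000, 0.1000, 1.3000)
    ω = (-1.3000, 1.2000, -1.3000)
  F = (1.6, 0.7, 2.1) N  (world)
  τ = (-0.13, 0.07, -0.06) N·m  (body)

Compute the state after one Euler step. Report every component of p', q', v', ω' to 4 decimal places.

p' = (-1.7800, -1.2900, 2.1300)
q' = (-0.1589, 0.5079, 0.7775, -0.3351)
v' = (-1.7600, 0.1175, 1.3525)
ω' = (-1.3706, 1.2030, -1.4536)

precession coupling ω×(Iω) = (-0.0312, 0.0676, 0.0936)
α = I⁻¹(τ − ω×Iω) = (-0.7057, 0.0300, -1.5360)
ω' = ω + α·dt = (-1.3706, 1.2030, -1.4536)
q⊗(0,ω) = (-0.7422996, -0.2779365, 1.0860258, 1.7355967)
q' = normalize(q + ½dt·q⊗(0,ω)) = (-0.1589, 0.5079, 0.7775, -0.3351)
a = F/m = (0.4000, 0.1750, 0.5250)
new position p' = (-1.7800, -1.2900, 2.1300)
v' = v + a·dt = (-1.7600, 0.1175, 1.3525)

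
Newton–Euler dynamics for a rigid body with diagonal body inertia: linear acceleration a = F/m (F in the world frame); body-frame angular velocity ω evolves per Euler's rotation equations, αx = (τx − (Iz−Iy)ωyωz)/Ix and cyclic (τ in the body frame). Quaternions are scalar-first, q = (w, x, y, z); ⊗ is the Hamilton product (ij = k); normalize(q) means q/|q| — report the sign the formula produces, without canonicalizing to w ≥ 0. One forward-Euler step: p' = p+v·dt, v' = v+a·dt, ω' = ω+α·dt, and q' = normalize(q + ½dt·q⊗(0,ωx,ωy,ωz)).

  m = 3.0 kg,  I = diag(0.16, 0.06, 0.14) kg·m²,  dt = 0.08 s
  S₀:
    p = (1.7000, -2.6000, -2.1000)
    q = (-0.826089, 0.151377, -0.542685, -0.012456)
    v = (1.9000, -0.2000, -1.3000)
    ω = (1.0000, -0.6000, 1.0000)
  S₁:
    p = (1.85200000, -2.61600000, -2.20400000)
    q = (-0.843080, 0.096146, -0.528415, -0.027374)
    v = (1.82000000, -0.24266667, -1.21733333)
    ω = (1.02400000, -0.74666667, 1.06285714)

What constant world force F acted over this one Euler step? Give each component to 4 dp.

F = (-3.0000, -1.6000, 3.1000)

velocity change Δv = (-0.08000000, -0.04266667, 0.08266667)
m·(v₁−v₀)/dt = (-3.0000, -1.6000, 3.1000)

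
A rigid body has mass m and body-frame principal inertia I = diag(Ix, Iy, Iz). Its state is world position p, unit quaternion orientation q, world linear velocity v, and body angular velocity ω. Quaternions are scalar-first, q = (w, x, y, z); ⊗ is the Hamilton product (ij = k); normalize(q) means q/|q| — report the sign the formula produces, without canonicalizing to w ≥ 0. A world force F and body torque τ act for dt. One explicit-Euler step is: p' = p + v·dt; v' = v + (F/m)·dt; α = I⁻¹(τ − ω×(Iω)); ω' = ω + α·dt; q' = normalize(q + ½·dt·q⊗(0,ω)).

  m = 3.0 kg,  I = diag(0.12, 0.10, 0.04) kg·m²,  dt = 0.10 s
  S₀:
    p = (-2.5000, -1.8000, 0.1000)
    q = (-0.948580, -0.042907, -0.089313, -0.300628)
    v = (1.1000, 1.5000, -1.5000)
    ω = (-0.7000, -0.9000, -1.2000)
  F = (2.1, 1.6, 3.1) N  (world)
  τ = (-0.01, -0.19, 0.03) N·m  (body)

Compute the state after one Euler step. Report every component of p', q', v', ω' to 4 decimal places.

p' = (-2.3900, -1.6500, -0.0500)
q' = (-0.9688, -0.0178, -0.0385, -0.2441)
v' = (1.1700, 1.5533, -1.3967)
ω' = (-0.6543, -1.1572, -1.0935)

(τ − ω×Iω)/I = (0.4567, -2.5720, 1.0650)
new body rate ω' = (-0.6543, -1.1572, -1.0935)
Hamilton product q⊗(0,ω) = (-0.4711702, 0.5006164, 1.0126732, 1.1143932)
q' = normalize(q + ½dt·q⊗(0,ω)) = (-0.9688, -0.0178, -0.0385, -0.2441)
a = (0.7000, 0.5333, 1.0333)
new position p' = (-2.3900, -1.6500, -0.0500)
v + (F/m)dt = (1.1700, 1.5533, -1.3967)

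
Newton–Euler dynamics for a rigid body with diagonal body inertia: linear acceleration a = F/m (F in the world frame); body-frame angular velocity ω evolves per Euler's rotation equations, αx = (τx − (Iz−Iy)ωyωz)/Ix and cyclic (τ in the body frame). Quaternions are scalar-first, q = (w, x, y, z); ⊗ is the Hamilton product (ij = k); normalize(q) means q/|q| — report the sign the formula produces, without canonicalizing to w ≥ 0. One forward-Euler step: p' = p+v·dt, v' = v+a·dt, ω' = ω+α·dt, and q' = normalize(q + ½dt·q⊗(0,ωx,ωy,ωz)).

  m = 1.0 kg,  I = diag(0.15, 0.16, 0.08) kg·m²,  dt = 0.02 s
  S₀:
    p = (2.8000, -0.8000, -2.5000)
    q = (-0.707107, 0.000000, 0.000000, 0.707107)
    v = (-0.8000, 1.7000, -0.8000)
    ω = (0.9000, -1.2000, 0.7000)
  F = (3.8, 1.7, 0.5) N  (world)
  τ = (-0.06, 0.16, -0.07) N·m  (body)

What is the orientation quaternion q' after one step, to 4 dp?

q' = (-0.7120, 0.0021, 0.0148, 0.7021)

2q̇ = q⊗(0,ω) = (-0.4949749, 0.2121321, 1.4849247, -0.4949749)
q' = normalize(q + ½dt·q⊗(0,ω)) = (-0.7120, 0.0021, 0.0148, 0.7021)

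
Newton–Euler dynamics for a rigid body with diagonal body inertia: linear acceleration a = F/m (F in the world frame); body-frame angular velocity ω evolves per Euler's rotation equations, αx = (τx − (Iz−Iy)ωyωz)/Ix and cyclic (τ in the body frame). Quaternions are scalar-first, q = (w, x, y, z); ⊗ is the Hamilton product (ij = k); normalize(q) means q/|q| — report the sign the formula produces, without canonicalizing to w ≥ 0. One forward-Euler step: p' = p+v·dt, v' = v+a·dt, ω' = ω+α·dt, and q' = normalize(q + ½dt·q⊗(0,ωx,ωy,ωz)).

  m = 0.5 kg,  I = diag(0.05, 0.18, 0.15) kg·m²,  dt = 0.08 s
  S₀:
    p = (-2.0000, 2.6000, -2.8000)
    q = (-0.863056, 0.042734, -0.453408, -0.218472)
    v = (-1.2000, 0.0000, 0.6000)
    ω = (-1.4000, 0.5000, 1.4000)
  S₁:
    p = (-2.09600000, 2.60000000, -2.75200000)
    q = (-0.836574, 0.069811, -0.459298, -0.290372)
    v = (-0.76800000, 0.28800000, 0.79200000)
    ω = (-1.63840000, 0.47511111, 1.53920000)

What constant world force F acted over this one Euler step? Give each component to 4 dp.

F = (2.7000, 1.8000, 1.2000)

v₁ − v₀ = (0.43200000, 0.28800000, 0.19200000)
applied force F = (2.7000, 1.8000, 1.2000)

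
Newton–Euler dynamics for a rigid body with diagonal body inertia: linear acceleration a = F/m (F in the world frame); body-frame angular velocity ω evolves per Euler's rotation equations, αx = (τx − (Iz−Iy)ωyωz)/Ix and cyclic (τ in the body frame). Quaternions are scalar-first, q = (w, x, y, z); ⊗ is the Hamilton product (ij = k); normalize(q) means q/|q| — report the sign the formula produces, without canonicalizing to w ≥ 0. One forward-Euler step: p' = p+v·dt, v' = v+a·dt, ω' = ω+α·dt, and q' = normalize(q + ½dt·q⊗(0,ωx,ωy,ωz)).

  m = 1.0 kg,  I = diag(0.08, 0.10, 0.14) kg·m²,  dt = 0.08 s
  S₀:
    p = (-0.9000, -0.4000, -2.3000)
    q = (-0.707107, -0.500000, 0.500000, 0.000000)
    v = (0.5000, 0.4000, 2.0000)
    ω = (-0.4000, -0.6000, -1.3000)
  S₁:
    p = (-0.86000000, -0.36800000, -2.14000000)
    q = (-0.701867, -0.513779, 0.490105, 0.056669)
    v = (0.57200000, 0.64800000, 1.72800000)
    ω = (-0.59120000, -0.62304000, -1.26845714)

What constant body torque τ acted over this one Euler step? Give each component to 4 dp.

Δω = ω₁−ω₀ = (-0.19120000, -0.02304000, 0.03154286)
ω₀×(Iω₀) = (0.0312, -0.0312, 0.0048)
τ = I·(Δω/dt) + ω₀×(Iω₀) = (-0.1600, -0.0600, 0.0600)

τ = (-0.1600, -0.0600, 0.0600)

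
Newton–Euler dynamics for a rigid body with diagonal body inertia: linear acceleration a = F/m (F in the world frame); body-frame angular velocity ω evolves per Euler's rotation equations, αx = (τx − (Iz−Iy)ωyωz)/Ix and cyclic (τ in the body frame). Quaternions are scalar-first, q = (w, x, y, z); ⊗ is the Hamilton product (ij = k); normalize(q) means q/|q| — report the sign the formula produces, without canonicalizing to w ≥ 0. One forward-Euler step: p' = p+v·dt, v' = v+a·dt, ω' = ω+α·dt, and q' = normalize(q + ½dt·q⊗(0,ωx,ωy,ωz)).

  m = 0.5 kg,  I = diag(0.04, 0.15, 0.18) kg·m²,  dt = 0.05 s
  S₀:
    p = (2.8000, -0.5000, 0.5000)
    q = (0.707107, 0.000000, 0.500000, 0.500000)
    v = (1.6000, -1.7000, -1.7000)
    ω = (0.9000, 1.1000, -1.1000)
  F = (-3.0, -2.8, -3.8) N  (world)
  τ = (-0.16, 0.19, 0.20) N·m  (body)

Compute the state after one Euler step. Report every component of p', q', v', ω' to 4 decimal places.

(τ − ω×Iω)/I = (-3.0925, 0.3427, 0.5061)
ω + α·dt = (0.7454, 1.1171, -1.0747)
q⊗(0,ω) = (0.0000000, -0.4636037, 1.2278177, -1.2278177)
updated quaternion q' = (0.7064, -0.0116, 0.5302, 0.4688)
new position p' = (2.8800, -0.5850, 0.4150)
v + (F/m)dt = (1.3000, -1.9800, -2.0800)

p' = (2.8800, -0.5850, 0.4150)
q' = (0.7064, -0.0116, 0.5302, 0.4688)
v' = (1.3000, -1.9800, -2.0800)
ω' = (0.7454, 1.1171, -1.0747)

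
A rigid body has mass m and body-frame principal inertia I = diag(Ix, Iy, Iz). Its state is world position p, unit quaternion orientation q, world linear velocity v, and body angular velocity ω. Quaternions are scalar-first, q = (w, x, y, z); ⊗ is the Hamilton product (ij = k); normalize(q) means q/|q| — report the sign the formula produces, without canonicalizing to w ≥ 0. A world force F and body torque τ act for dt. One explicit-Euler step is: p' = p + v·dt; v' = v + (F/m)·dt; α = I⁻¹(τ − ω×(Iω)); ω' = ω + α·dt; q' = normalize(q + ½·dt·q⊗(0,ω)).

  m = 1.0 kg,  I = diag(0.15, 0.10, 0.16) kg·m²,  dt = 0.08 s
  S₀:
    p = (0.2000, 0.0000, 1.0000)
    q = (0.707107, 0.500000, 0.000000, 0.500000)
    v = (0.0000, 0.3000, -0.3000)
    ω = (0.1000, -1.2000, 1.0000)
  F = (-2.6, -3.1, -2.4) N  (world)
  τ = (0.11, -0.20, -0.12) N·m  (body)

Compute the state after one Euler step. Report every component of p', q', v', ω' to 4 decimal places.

p' = (0.2000, 0.0240, 0.9760)
q' = (0.6838, 0.5258, -0.0518, 0.5033)
v' = (-0.2080, 0.0520, -0.4920)
ω' = (0.1971, -1.3592, 0.9370)

ω×(Iω) gyroscopic = (-0.0720, -0.0010, 0.0060)
(τ − ω×Iω)/I = (1.2133, -1.9900, -0.7875)
ω' = ω + α·dt = (0.1971, -1.3592, 0.9370)
2q̇ = q⊗(0,ω) = (-0.5500000, 0.6707107, -1.2985284, 0.1071070)
q' = normalize(q + ½dt·q⊗(0,ω)) = (0.6838, 0.5258, -0.0518, 0.5033)
new position p' = (0.2000, 0.0240, 0.9760)
new velocity v' = (-0.2080, 0.0520, -0.4920)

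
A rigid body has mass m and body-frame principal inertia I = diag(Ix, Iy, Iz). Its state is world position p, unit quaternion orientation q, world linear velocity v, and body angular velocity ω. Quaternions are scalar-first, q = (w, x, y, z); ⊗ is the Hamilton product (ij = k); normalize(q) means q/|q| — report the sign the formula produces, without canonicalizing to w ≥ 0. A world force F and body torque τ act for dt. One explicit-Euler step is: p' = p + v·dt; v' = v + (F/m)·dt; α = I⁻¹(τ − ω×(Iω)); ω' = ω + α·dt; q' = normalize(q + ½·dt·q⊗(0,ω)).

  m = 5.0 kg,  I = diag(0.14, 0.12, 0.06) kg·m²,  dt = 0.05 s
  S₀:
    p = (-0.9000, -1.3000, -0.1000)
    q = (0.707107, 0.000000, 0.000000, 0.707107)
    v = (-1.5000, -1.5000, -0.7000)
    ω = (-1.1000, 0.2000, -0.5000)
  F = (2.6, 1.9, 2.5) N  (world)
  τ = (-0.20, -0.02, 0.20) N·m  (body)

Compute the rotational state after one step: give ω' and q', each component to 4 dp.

ω' = (-1.1736, 0.1733, -0.3370)
q' = (0.7156, -0.0230, -0.0159, 0.6979)

gyro term ω×Iω = (0.0060, 0.0440, 0.0044)
angular accel α = (-1.4714, -0.5333, 3.2600)
ω + α·dt = (-1.1736, 0.1733, -0.3370)
Hamilton product q⊗(0,ω) = (0.3535535, -0.9192391, -0.6363963, -0.3535535)
q + ½dt·q⊗(0,ω), renormalized = (0.7156, -0.0230, -0.0159, 0.6979)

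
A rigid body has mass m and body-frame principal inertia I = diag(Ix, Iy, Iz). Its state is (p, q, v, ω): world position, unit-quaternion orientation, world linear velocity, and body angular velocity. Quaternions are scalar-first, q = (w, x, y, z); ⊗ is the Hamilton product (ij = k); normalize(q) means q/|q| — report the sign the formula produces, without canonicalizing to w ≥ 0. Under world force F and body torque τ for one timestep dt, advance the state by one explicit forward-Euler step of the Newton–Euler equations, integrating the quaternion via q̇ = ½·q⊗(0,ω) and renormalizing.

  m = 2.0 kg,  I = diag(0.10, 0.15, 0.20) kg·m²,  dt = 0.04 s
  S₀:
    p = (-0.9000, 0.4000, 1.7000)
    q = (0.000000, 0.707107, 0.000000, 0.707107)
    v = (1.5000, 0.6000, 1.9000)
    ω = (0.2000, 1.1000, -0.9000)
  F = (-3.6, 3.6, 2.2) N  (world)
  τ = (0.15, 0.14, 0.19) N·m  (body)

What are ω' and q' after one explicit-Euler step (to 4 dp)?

precession coupling ω×(Iω) = (-0.0495, 0.0180, 0.0110)
α = I⁻¹(τ − ω×Iω) = (1.9950, 0.8133, 0.8950)
ω + α·dt = (0.2798, 1.1325, -0.8642)
q⊗(0,ω) = (0.4949749, -0.7778177, 0.7778177, 0.7778177)
updated quaternion q' = (0.0099, 0.6913, 0.0155, 0.7224)

ω' = (0.2798, 1.1325, -0.8642)
q' = (0.0099, 0.6913, 0.0155, 0.7224)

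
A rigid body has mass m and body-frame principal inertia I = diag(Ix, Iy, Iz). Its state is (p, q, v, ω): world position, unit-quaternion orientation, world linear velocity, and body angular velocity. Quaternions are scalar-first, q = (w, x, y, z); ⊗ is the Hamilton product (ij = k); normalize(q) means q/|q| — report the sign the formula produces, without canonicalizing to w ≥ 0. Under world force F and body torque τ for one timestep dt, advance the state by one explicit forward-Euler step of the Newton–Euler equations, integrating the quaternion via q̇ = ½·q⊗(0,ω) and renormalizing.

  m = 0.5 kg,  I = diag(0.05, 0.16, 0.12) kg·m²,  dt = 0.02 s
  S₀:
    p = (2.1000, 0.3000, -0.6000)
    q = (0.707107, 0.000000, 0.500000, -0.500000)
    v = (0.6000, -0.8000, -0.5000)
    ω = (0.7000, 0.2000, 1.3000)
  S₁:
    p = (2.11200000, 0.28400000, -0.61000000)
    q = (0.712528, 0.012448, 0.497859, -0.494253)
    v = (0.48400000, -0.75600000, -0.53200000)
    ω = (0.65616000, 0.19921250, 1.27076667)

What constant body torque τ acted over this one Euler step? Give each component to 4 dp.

τ = (-0.1200, -0.0700, -0.1600)

ω₁ − ω₀ = (-0.04384000, -0.00078750, -0.02923333)
ω₀×(Iω₀) = (-0.0104, -0.0637, 0.0154)
I·α + gyro = (-0.1200, -0.0700, -0.1600)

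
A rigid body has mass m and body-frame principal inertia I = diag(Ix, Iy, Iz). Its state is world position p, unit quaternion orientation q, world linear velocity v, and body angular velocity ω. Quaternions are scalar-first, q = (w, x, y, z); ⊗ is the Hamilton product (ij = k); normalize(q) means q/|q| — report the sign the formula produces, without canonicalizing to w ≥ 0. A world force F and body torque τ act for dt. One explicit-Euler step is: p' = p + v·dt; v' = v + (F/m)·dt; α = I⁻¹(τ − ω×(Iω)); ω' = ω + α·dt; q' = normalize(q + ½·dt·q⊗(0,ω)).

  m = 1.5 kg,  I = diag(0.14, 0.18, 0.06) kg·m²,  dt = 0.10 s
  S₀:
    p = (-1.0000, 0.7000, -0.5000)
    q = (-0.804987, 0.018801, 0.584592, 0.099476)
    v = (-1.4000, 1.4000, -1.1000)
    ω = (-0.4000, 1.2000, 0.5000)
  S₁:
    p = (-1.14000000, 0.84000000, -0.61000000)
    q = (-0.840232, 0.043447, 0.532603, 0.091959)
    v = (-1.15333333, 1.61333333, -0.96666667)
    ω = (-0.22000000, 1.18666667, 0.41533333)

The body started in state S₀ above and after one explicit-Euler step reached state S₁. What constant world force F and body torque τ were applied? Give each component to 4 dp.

Δv = v₁−v₀ = (0.24666667, 0.21333333, 0.13333333)
F = m·Δv/dt = (3.7000, 3.2000, 2.0000)
rate change Δω = (0.18000000, -0.01333333, -0.08466667)
applied torque τ = (0.1800, -0.0400, -0.0700)

F = (3.7000, 3.2000, 2.0000)
τ = (0.1800, -0.0400, -0.0700)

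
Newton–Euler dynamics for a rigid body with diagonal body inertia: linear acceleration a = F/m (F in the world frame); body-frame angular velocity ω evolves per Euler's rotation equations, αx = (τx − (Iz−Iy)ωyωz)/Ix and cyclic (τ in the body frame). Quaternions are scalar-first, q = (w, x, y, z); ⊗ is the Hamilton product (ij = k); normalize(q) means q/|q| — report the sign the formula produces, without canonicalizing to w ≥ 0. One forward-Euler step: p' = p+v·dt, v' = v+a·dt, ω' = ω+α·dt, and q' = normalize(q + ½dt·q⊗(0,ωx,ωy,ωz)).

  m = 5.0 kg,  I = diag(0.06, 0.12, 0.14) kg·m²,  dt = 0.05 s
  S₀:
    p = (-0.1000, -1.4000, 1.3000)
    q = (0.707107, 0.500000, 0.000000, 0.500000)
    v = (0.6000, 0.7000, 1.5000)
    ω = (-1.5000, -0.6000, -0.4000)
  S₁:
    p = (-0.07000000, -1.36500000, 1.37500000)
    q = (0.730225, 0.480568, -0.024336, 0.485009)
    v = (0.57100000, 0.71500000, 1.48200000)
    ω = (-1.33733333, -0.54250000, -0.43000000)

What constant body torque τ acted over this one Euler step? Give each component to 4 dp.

ω₁ − ω₀ = (0.16266667, 0.05750000, -0.03000000)
I·α + gyro = (0.2000, 0.0900, -0.0300)

τ = (0.2000, 0.0900, -0.0300)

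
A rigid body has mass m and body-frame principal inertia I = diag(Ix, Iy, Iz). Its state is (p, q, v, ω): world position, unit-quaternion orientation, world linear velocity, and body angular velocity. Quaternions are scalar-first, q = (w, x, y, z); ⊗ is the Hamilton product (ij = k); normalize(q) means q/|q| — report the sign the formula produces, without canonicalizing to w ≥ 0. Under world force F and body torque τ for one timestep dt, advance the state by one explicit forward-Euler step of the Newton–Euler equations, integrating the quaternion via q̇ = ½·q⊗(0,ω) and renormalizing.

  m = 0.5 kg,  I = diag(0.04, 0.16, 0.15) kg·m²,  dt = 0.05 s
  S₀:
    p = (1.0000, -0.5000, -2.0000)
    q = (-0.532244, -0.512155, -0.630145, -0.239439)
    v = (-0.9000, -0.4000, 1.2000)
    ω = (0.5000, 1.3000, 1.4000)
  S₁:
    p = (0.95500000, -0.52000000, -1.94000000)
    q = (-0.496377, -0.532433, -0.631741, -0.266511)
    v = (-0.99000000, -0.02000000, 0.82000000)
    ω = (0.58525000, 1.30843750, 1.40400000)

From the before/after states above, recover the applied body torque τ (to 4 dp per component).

τ = (0.0500, -0.0500, 0.0900)

rate change Δω = (0.08525000, 0.00843750, 0.00400000)
I·α + gyro = (0.0500, -0.0500, 0.0900)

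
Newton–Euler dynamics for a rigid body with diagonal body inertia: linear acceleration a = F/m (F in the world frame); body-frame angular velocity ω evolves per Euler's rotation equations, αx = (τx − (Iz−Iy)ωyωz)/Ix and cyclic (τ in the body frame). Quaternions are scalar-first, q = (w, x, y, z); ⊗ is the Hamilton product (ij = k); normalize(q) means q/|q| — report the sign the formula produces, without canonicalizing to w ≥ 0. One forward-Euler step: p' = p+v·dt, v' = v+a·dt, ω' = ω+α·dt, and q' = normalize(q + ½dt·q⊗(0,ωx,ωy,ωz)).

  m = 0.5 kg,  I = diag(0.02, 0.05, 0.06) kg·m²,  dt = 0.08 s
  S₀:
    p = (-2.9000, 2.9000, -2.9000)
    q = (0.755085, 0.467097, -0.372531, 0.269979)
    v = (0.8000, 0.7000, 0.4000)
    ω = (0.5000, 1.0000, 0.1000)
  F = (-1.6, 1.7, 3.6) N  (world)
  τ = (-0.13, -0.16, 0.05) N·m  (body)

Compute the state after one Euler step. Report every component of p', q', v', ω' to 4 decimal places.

p' = (-2.8360, 2.9560, -2.8680)
q' = (0.7588, 0.4694, -0.3385, 0.2988)
v' = (0.5440, 0.9720, 0.9760)
ω' = (-0.0240, 0.7472, 0.1467)

a = F/m = (-3.2000, 3.4000, 7.2000)
p + v·dt = (-2.8360, 2.9560, -2.8680)
new velocity v' = (0.5440, 0.9720, 0.9760)
(τ − ω×Iω)/I = (-6.5500, -3.1600, 0.5833)
ω' = ω + α·dt = (-0.0240, 0.7472, 0.1467)
q⊗(0,ω) = (0.1119846, 0.0703104, 0.8433648, 0.7288710)
q' = normalize(q + ½dt·q⊗(0,ω)) = (0.7588, 0.4694, -0.3385, 0.2988)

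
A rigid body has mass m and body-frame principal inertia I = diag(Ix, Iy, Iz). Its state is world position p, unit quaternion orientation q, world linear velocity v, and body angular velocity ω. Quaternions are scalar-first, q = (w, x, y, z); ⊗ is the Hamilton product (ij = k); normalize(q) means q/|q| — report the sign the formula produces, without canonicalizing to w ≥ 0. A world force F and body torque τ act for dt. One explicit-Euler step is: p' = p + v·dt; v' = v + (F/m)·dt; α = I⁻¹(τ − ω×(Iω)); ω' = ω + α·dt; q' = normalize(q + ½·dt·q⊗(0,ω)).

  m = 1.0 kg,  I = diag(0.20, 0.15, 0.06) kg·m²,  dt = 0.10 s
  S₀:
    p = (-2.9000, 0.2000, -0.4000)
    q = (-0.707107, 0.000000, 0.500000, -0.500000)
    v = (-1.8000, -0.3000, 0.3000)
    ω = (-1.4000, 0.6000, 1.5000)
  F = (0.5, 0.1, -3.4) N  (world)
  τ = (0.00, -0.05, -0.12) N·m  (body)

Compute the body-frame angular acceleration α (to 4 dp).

ω×(Iω) gyroscopic = (-0.0810, -0.2940, 0.0420)
angular accel α = (0.4050, 1.6267, -2.7000)

α = (0.4050, 1.6267, -2.7000)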